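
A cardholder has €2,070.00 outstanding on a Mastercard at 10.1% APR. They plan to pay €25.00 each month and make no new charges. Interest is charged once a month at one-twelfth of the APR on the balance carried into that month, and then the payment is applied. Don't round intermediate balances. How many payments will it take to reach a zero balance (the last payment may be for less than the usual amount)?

143 payments

Monthly rate r = 10.1%/12 = 0.841667% = 0.00841667.
Recurrence: B ← B·(1+r) − €25.00.
Month 1: interest €17.42; balance after payment €2,062.42.
Month 2: interest €17.36; balance after payment €2,054.78.
Closed form: n = −ln(1 − rB₀/P)/ln(1+r) = −ln(0.3031)/ln(1.00842) ≈ 142.421, so the balance reaches zero during payment 143.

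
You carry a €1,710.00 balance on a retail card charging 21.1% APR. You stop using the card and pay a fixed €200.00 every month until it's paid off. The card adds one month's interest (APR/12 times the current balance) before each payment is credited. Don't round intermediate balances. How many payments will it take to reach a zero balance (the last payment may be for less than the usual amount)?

10 payments

Monthly rate r = 21.1%/12 = 1.75833% = 0.0175833.
Recurrence: B ← B·(1+r) − €200.00.
Month 1: interest €30.07; balance after payment €1,540.07.
Month 2: interest €27.08; balance after payment €1,367.15.
Closed form: n = −ln(1 − rB₀/P)/ln(1+r) = −ln(0.84966)/ln(1.01758) ≈ 9.347, so the balance reaches zero during payment 10.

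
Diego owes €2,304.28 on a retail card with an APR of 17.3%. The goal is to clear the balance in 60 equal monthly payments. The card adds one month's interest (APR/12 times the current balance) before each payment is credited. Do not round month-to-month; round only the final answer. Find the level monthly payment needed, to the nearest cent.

€57.64

Monthly rate r = 17.3%/12 = 1.44167% = 0.0144167.
Level-payment amortization: P = B₀·r / (1 − (1+r)^(−n)) = 2304.28·0.0144167 / (1 − 1.01442^(−60)).
Denominator 1 − (1+r)^(−60) = 0.57634002.
P = 33.22 / 0.57634002 ≈ 57.64.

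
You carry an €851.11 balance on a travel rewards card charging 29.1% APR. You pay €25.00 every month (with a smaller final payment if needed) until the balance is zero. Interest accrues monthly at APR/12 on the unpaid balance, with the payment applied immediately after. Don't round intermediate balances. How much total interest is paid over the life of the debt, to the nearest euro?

€971

Monthly rate r = 29.1%/12 = 2.425% = 0.02425.
Payoff takes n = ⌈−ln(1 − rB₀/P)/ln(1+r)⌉ = ⌈72.881⌉ = 73 payments; the last is €22.05.
Total paid = 72·€25.00 + €22.05 = €1,822.05.
Total interest = total paid − principal = €1,822.05 − €851.11 = €970.94.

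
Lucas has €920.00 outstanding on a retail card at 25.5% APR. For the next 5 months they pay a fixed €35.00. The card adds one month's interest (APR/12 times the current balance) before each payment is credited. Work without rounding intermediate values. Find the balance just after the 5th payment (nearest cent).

Monthly rate r = 25.5%/12 = 2.125% = 0.02125.
Each month: B ← B·(1+r) − €35.00.
Month 1: interest €19.55; balance after payment €904.55.
Month 2: interest €19.22; balance after payment €888.77.
Month 3: interest €18.89; balance after payment €872.66.
Month 4: interest €18.54; balance after payment €856.20.
Month 5: interest €18.19; balance after payment €839.40.

€839.40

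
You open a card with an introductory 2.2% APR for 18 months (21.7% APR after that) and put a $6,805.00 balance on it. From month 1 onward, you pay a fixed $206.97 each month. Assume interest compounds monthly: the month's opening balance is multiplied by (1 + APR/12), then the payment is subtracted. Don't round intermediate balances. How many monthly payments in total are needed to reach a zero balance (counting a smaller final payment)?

37 months

Promo months 1–18 at r₀ = 2.2%/12 = 0.00183333; months 19+ at r₁ = 21.7%/12 = 0.0180833.
After month 18: iterate B ← B·(1+r₀) − $206.97 for 18 months → $3,249.01.
Then at r₁ with $206.97/mo: n₂ = −ln(1 − r₁·B/P)/ln(1+r₁) ≈ 18.63 → 19 more payments.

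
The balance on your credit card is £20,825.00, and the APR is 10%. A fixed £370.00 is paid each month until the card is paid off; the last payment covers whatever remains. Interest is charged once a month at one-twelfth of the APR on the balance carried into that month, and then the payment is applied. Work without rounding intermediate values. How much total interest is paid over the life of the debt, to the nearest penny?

Monthly rate r = 10%/12 = 0.833333% = 0.00833333.
Payoff takes n = ⌈−ln(1 − rB₀/P)/ln(1+r)⌉ = ⌈76.282⌉ = 77 payments; the last is £104.80.
Total paid = 76·£370.00 + £104.80 = £28,224.80.
Total interest = total paid − principal = £28,224.80 − £20,825.00 = £7,399.80.

£7,399.80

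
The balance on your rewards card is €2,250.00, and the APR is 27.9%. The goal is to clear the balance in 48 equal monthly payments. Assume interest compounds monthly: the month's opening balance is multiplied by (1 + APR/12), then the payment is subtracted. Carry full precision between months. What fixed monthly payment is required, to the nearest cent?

€78.29

Monthly rate r = 27.9%/12 = 2.325% = 0.02325.
Level-payment amortization: P = B₀·r / (1 − (1+r)^(−n)) = 2250.00·0.02325 / (1 − 1.02325^(−48)).
Denominator 1 − (1+r)^(−48) = 0.668200413.
P = 52.3125 / 0.668200413 ≈ 78.29.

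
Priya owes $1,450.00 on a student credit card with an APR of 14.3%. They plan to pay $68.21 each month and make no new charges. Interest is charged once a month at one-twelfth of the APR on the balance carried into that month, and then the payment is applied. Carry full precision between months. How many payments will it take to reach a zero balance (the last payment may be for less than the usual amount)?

Monthly rate r = 14.3%/12 = 1.19167% = 0.0119167.
Recurrence: B ← B·(1+r) − $68.21.
Month 1: interest $17.28; balance after payment $1,399.07.
Month 2: interest $16.67; balance after payment $1,347.53.
Closed form: n = −ln(1 − rB₀/P)/ln(1+r) = −ln(0.74668)/ln(1.01192) ≈ 24.660, so the balance reaches zero during payment 25.

25 payments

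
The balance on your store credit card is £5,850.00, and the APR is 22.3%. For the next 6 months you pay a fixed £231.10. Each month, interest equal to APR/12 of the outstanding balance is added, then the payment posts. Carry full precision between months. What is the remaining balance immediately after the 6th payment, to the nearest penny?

£5,080.70

Monthly rate r = 22.3%/12 = 1.85833% = 0.0185833.
Each month: B ← B·(1+r) − £231.10.
Month 1: interest £108.71; balance after payment £5,727.61.
Month 2: interest £106.44; balance after payment £5,602.95.
Month 3: interest £104.12; balance after payment £5,475.97.
Month 4: interest £101.76; balance after payment £5,346.63.
Month 5: interest £99.36; balance after payment £5,214.89.
Month 6: interest £96.91; balance after payment £5,080.70.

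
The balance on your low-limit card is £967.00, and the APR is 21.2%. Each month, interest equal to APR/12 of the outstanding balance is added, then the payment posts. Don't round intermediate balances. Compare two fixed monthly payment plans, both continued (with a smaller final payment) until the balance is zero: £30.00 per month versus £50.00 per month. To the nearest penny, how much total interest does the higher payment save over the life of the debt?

£250.00

Monthly rate r = 21.2%/12 = 1.76667% = 0.0176667.
At £30.00/mo: n = ⌈−ln(1 − rB₀/P)/ln(1+r)⌉ = 49 payments (last £3.64); total interest = total paid − £967.00 = £476.64.
At £50.00/mo: 24 payments (last £43.64); total interest £226.64.
Interest saved = £476.64 − £226.64 = £250.00.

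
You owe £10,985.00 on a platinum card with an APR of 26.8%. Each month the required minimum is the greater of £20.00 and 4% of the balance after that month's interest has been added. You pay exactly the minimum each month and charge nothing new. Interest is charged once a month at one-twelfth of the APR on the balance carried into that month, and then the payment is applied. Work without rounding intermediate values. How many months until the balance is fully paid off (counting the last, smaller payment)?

Monthly rate r = 26.8%/12 = 2.23333% = 0.0223333.
While 4% of the post-interest balance exceeds £20.00, each month B ← (B·(1+r))·(1 − 0.04), i.e. B shrinks by the factor (1+r)·0.96 = 0.98144.
This holds for months 1–167. Entering month 168 the balance is £480.89; 4% of the post-interest balance is now below £20.00, so the flat £20.00 minimum applies from here.
From month 168 a fixed £20.00 at rate r clears £480.89 in 35 more payments. Total: 167 + 35 = 202 months.

202 months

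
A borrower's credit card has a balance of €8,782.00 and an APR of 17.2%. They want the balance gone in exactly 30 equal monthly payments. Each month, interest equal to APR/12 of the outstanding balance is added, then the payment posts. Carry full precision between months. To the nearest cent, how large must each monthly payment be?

Monthly rate r = 17.2%/12 = 1.43333% = 0.0143333.
Level-payment amortization: P = B₀·r / (1 − (1+r)^(−n)) = 8782.00·0.0143333 / (1 − 1.01433^(−30)).
Denominator 1 − (1+r)^(−30) = 0.347502171.
P = 125.875 / 0.347502171 ≈ 362.23.

€362.23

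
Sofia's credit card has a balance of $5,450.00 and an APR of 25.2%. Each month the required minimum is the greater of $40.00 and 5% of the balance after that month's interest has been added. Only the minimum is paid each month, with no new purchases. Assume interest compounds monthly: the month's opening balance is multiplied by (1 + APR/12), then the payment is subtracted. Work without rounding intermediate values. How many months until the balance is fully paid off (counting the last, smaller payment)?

90 months

Monthly rate r = 25.2%/12 = 2.1% = 0.021.
While 5% of the post-interest balance exceeds $40.00, each month B ← (B·(1+r))·(1 − 0.05), i.e. B shrinks by the factor (1+r)·0.95 = 0.96995.
This holds for months 1–64. Entering month 65 the balance is $773.31; 5% of the post-interest balance is now below $40.00, so the flat $40.00 minimum applies from here.
From month 65 a fixed $40.00 at rate r clears $773.31 in 26 more payments. Total: 64 + 26 = 90 months.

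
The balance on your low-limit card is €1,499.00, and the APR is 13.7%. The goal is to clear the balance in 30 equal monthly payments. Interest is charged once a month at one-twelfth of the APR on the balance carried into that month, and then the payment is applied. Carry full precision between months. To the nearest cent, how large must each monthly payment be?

Monthly rate r = 13.7%/12 = 1.14167% = 0.0114167.
Level-payment amortization: P = B₀·r / (1 − (1+r)^(−n)) = 1499.00·0.0114167 / (1 − 1.01142^(−30)).
Denominator 1 − (1+r)^(−30) = 0.288627908.
P = 17.1136 / 0.288627908 ≈ 59.29.

€59.29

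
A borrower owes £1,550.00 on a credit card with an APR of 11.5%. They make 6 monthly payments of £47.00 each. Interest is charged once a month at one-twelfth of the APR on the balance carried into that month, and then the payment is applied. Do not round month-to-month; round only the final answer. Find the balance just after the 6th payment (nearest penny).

Monthly rate r = 11.5%/12 = 0.958333% = 0.00958333.
Each month: B ← B·(1+r) − £47.00.
Month 1: interest £14.85; balance after payment £1,517.85.
Month 2: interest £14.55; balance after payment £1,485.40.
Month 3: interest £14.24; balance after payment £1,452.64.
Month 4: interest £13.92; balance after payment £1,419.56.
Month 5: interest £13.60; balance after payment £1,386.16.
Month 6: interest £13.28; balance after payment £1,352.44.

£1,352.44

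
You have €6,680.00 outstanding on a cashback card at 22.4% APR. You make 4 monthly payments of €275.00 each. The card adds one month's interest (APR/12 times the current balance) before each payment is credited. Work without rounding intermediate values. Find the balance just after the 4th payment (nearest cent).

Monthly rate r = 22.4%/12 = 1.86667% = 0.0186667.
Each month: B ← B·(1+r) − €275.00.
Month 1: interest €124.69; balance after payment €6,529.69.
Month 2: interest €121.89; balance after payment €6,376.58.
Month 3: interest €119.03; balance after payment €6,220.61.
Month 4: interest €116.12; balance after payment €6,061.73.

€6,061.73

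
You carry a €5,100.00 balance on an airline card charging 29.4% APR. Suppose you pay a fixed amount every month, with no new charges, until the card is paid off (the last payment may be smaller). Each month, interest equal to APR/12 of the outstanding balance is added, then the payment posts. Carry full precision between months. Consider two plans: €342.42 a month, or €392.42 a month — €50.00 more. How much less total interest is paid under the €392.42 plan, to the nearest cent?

Monthly rate r = 29.4%/12 = 2.45% = 0.0245.
At €342.42/mo: n = ⌈−ln(1 − rB₀/P)/ln(1+r)⌉ = 19 payments (last €259.55); total interest = total paid − €5,100.00 = €1,323.11.
At €392.42/mo: 16 payments (last €329.03); total interest €1,115.33.
Interest saved = €1,323.11 − €1,115.33 = €207.78.

€207.78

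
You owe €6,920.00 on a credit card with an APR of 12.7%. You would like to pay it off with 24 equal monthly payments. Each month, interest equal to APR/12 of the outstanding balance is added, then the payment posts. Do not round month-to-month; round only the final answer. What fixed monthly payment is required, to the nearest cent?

€328.02

Monthly rate r = 12.7%/12 = 1.05833% = 0.0105833.
Level-payment amortization: P = B₀·r / (1 − (1+r)^(−n)) = 6920.00·0.0105833 / (1 − 1.01058^(−24)).
Denominator 1 − (1+r)^(−24) = 0.223272211.
P = 73.2367 / 0.223272211 ≈ 328.02.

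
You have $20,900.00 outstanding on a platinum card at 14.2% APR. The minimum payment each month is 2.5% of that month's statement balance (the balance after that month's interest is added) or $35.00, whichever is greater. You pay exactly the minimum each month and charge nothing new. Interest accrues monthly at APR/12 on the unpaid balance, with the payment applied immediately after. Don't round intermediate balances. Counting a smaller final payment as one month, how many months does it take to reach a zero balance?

Monthly rate r = 14.2%/12 = 1.18333% = 0.0118333.
While 2.5% of the post-interest balance exceeds $35.00, each month B ← (B·(1+r))·(1 − 0.025), i.e. B shrinks by the factor (1+r)·0.975 = 0.98654.
This holds for months 1–201. Entering month 202 the balance is $1,370.82; 2.5% of the post-interest balance is now below $35.00, so the flat $35.00 minimum applies from here.
From month 202 a fixed $35.00 at rate r clears $1,370.82 in 53 more payments. Total: 201 + 53 = 254 months.

254 months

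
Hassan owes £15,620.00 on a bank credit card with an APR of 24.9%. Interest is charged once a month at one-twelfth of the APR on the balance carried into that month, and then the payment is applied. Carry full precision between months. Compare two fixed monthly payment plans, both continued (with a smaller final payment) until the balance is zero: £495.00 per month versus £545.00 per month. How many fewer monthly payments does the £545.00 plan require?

Monthly rate r = 24.9%/12 = 2.075% = 0.02075.
At £495.00/mo: n = ⌈−ln(1 − rB₀/P)/ln(1+r)⌉ = 52 payments (last £390.02); total interest = total paid − £15,620.00 = £10,015.02.
At £545.00/mo: 44 payments (last £531.52); total interest £8,346.52.
Payments saved = 52 − 44 = 8.

8 fewer payments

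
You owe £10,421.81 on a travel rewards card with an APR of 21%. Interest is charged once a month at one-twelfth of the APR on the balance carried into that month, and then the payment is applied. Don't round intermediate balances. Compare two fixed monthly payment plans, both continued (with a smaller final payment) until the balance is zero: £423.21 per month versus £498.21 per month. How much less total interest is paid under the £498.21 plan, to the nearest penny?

£663.14

Monthly rate r = 21%/12 = 1.75% = 0.0175.
At £423.21/mo: n = ⌈−ln(1 − rB₀/P)/ln(1+r)⌉ = 33 payments (last £211.39); total interest = total paid − £10,421.81 = £3,332.30.
At £498.21/mo: 27 payments (last £137.51); total interest £2,669.16.
Interest saved = £3,332.30 − £2,669.16 = £663.14.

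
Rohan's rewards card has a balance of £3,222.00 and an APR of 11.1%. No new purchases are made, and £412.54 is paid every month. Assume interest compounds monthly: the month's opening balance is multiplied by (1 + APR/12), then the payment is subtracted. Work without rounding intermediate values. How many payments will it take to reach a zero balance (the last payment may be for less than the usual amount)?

Monthly rate r = 11.1%/12 = 0.925% = 0.00925.
Recurrence: B ← B·(1+r) − £412.54.
Month 1: interest £29.80; balance after payment £2,839.26.
Month 2: interest £26.26; balance after payment £2,452.99.
Closed form: n = −ln(1 − rB₀/P)/ln(1+r) = −ln(0.92776)/ln(1.00925) ≈ 8.144, so the balance reaches zero during payment 9.

9 months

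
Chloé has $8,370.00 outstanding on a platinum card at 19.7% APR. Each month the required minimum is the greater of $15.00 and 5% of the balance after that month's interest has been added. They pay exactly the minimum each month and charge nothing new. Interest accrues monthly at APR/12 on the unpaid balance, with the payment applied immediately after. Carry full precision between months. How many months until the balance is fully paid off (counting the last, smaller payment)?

120 months

Monthly rate r = 19.7%/12 = 1.64167% = 0.0164167.
While 5% of the post-interest balance exceeds $15.00, each month B ← (B·(1+r))·(1 − 0.05), i.e. B shrinks by the factor (1+r)·0.95 = 0.9656.
This holds for months 1–96. Entering month 97 the balance is $290.46; 5% of the post-interest balance is now below $15.00, so the flat $15.00 minimum applies from here.
From month 97 a fixed $15.00 at rate r clears $290.46 in 24 more payments. Total: 96 + 24 = 120 months.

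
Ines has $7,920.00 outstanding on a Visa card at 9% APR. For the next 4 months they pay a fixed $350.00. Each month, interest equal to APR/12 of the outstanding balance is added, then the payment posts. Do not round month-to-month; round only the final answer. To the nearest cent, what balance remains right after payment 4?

$6,744.46

Monthly rate r = 9%/12 = 0.75% = 0.0075.
Each month: B ← B·(1+r) − $350.00.
Month 1: interest $59.40; balance after payment $7,629.40.
Month 2: interest $57.22; balance after payment $7,336.62.
Month 3: interest $55.02; balance after payment $7,041.65.
Month 4: interest $52.81; balance after payment $6,744.46.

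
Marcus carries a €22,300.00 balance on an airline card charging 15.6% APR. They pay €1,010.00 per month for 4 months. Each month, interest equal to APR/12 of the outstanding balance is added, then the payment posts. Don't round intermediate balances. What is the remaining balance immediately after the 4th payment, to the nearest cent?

Monthly rate r = 15.6%/12 = 1.3% = 0.013.
Each month: B ← B·(1+r) − €1,010.00.
Month 1: interest €289.90; balance after payment €21,579.90.
Month 2: interest €280.54; balance after payment €20,850.44.
Month 3: interest €271.06; balance after payment €20,111.49.
Month 4: interest €261.45; balance after payment €19,362.94.

€19,362.94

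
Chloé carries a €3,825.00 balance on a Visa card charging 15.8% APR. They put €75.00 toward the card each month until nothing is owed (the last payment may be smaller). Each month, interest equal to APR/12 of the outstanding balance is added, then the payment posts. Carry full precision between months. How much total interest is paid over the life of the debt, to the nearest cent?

Monthly rate r = 15.8%/12 = 1.31667% = 0.0131667.
Payoff takes n = ⌈−ln(1 − rB₀/P)/ln(1+r)⌉ = ⌈85.104⌉ = 86 payments; the last is €7.82.
Total paid = 85·€75.00 + €7.82 = €6,382.82.
Total interest = total paid − principal = €6,382.82 − €3,825.00 = €2,557.82.

€2,557.82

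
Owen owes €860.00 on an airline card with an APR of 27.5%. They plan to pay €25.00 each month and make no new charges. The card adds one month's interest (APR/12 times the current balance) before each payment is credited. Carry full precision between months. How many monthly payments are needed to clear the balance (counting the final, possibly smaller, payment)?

69 months

Monthly rate r = 27.5%/12 = 2.29167% = 0.0229167.
Recurrence: B ← B·(1+r) − €25.00.
Month 1: interest €19.71; balance after payment €854.71.
Month 2: interest €19.59; balance after payment €849.30.
Closed form: n = −ln(1 − rB₀/P)/ln(1+r) = −ln(0.21167)/ln(1.02292) ≈ 68.529, so the balance reaches zero during payment 69.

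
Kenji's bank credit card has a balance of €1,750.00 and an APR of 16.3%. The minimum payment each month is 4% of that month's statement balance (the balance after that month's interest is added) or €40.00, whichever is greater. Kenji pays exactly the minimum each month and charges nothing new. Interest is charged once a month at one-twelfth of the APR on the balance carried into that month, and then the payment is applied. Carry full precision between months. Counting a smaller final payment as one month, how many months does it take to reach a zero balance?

Monthly rate r = 16.3%/12 = 1.35833% = 0.0135833.
While 4% of the post-interest balance exceeds €40.00, each month B ← (B·(1+r))·(1 − 0.04), i.e. B shrinks by the factor (1+r)·0.96 = 0.97304.
This holds for months 1–21. Entering month 22 the balance is €985.79; 4% of the post-interest balance is now below €40.00, so the flat €40.00 minimum applies from here.
From month 22 a fixed €40.00 at rate r clears €985.79 in 31 more payments. Total: 21 + 31 = 52 months.

52 months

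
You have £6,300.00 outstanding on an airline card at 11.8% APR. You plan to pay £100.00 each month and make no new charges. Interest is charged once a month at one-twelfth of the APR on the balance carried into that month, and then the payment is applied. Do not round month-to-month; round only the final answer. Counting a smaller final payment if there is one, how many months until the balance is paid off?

Monthly rate r = 11.8%/12 = 0.983333% = 0.00983333.
Recurrence: B ← B·(1+r) − £100.00.
Month 1: interest £61.95; balance after payment £6,261.95.
Month 2: interest £61.58; balance after payment £6,223.53.
Closed form: n = −ln(1 − rB₀/P)/ln(1+r) = −ln(0.3805)/ln(1.00983) ≈ 98.747, so the balance reaches zero during payment 99.

99 months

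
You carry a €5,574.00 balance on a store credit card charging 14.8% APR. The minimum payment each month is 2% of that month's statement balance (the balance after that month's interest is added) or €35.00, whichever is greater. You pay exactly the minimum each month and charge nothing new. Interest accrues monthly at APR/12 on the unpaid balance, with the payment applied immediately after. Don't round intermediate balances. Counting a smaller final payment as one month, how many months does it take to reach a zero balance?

224 months

Monthly rate r = 14.8%/12 = 1.23333% = 0.0123333.
While 2% of the post-interest balance exceeds €35.00, each month B ← (B·(1+r))·(1 − 0.02), i.e. B shrinks by the factor (1+r)·0.98 = 0.99209.
This holds for months 1–148. Entering month 149 the balance is €1,719.93; 2% of the post-interest balance is now below €35.00, so the flat €35.00 minimum applies from here.
From month 149 a fixed €35.00 at rate r clears €1,719.93 in 76 more payments. Total: 148 + 76 = 224 months.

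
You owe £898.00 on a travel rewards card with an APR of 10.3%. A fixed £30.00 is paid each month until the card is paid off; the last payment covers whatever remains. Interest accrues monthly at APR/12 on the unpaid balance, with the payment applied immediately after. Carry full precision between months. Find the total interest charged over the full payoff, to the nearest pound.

Monthly rate r = 10.3%/12 = 0.858333% = 0.00858333.
Payoff takes n = ⌈−ln(1 − rB₀/P)/ln(1+r)⌉ = ⌈34.746⌉ = 35 payments; the last is £22.40.
Total paid = 34·£30.00 + £22.40 = £1,042.40.
Total interest = total paid − principal = £1,042.40 − £898.00 = £144.40.

£144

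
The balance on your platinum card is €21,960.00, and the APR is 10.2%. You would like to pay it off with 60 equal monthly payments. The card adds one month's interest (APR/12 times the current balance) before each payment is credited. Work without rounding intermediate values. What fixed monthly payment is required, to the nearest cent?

€468.75

Monthly rate r = 10.2%/12 = 0.85% = 0.0085.
Level-payment amortization: P = B₀·r / (1 − (1+r)^(−n)) = 21960.00·0.0085 / (1 − 1.0085^(−60)).
Denominator 1 − (1+r)^(−60) = 0.39820878.
P = 186.66 / 0.39820878 ≈ 468.75.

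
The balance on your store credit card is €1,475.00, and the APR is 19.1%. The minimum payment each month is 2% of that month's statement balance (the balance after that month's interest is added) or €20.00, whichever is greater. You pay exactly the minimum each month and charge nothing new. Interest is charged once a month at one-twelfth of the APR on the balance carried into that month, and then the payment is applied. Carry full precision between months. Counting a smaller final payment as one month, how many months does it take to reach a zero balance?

Monthly rate r = 19.1%/12 = 1.59167% = 0.0159167.
While 2% of the post-interest balance exceeds €20.00, each month B ← (B·(1+r))·(1 − 0.02), i.e. B shrinks by the factor (1+r)·0.98 = 0.9956.
This holds for months 1–92. Entering month 93 the balance is €982.96; 2% of the post-interest balance is now below €20.00, so the flat €20.00 minimum applies from here.
From month 93 a fixed €20.00 at rate r clears €982.96 in 97 more payments. Total: 92 + 97 = 189 months.

189 months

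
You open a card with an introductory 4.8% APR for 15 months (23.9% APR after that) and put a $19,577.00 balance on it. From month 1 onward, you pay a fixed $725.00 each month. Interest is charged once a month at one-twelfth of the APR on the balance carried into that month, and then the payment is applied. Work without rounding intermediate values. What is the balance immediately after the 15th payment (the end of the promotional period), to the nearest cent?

Promo months 1–15 at r₀ = 4.8%/12 = 0.004; months 16+ at r₁ = 23.9%/12 = 0.0199167.
After month 15: iterate B ← B·(1+r₀) − $725.00 for 15 months → $9,600.24.

$9,600.24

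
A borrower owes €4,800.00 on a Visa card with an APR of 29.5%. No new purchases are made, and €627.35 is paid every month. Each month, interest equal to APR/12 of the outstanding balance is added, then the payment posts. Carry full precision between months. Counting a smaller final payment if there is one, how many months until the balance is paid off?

9 payments

Monthly rate r = 29.5%/12 = 2.45833% = 0.0245833.
Recurrence: B ← B·(1+r) − €627.35.
Month 1: interest €118.00; balance after payment €4,290.65.
Month 2: interest €105.48; balance after payment €3,768.78.
Closed form: n = −ln(1 − rB₀/P)/ln(1+r) = −ln(0.81191)/ln(1.02458) ≈ 8.580, so the balance reaches zero during payment 9.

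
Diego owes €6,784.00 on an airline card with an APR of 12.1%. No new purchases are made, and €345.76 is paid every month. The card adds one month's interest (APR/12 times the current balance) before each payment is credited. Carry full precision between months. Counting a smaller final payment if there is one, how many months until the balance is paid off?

Monthly rate r = 12.1%/12 = 1.00833% = 0.0100833.
Recurrence: B ← B·(1+r) − €345.76.
Month 1: interest €68.41; balance after payment €6,506.65.
Month 2: interest €65.61; balance after payment €6,226.49.
Closed form: n = −ln(1 − rB₀/P)/ln(1+r) = −ln(0.80216)/ln(1.01008) ≈ 21.973, so the balance reaches zero during payment 22.

22 months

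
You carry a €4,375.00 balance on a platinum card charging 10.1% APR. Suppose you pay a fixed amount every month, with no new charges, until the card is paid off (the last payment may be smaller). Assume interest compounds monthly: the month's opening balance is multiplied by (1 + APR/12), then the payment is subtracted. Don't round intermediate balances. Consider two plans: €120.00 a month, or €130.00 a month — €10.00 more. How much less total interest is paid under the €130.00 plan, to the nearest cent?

€82.10

Monthly rate r = 10.1%/12 = 0.841667% = 0.00841667.
At €120.00/mo: n = ⌈−ln(1 − rB₀/P)/ln(1+r)⌉ = 44 payments (last €87.69); total interest = total paid − €4,375.00 = €872.69.
At €130.00/mo: 40 payments (last €95.59); total interest €790.59.
Interest saved = €872.69 − €790.59 = €82.10.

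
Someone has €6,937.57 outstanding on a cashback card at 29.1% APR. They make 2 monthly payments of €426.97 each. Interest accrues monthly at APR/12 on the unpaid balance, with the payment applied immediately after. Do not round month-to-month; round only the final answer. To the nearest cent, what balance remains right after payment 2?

€6,413.83

Monthly rate r = 29.1%/12 = 2.425% = 0.02425.
Each month: B ← B·(1+r) − €426.97.
Month 1: interest €168.24; balance after payment €6,678.84.
Month 2: interest €161.96; balance after payment €6,413.83.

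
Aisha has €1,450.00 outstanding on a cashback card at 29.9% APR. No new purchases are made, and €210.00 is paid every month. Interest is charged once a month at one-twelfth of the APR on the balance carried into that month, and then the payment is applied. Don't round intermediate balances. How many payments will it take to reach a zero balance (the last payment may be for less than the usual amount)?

Monthly rate r = 29.9%/12 = 2.49167% = 0.0249167.
Recurrence: B ← B·(1+r) − €210.00.
Month 1: interest €36.13; balance after payment €1,276.13.
Month 2: interest €31.80; balance after payment €1,097.93.
Closed form: n = −ln(1 − rB₀/P)/ln(1+r) = −ln(0.82796)/ln(1.02492) ≈ 7.671, so the balance reaches zero during payment 8.

8 months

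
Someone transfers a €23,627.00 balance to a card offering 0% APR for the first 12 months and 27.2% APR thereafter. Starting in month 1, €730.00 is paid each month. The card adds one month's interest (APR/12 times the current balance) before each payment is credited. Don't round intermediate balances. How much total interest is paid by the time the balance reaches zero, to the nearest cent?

Promo months 1–12 at r₀ = 0%/12 = 0; months 13+ at r₁ = 27.2%/12 = 0.0226667.
After month 12 (no interest yet): B = €23,627.00 − 12·€730.00 = €14,867.00.
Then at r₁ with €730.00/mo: n₂ = −ln(1 − r₁·B/P)/ln(1+r₁) ≈ 27.63 → 28 more payments.
Total paid = 39·€730.00 + €458.88 = €28,928.88; interest = €28,928.88 − €23,627.00 = €5,301.88.

€5,301.88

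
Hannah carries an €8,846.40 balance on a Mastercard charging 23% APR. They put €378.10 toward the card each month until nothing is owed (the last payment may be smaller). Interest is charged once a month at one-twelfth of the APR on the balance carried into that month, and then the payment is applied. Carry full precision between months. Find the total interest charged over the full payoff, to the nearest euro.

Monthly rate r = 23%/12 = 1.91667% = 0.0191667.
Payoff takes n = ⌈−ln(1 − rB₀/P)/ln(1+r)⌉ = ⌈31.340⌉ = 32 payments; the last is €129.55.
Total paid = 31·€378.10 + €129.55 = €11,850.65.
Total interest = total paid − principal = €11,850.65 − €8,846.40 = €3,004.25.

€3,004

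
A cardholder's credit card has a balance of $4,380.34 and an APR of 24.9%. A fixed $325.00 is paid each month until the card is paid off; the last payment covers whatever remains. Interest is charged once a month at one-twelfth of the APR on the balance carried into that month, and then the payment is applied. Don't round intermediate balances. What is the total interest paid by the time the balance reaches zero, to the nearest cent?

$810.89

Monthly rate r = 24.9%/12 = 2.075% = 0.02075.
Payoff takes n = ⌈−ln(1 − rB₀/P)/ln(1+r)⌉ = ⌈15.973⌉ = 16 payments; the last is $316.23.
Total paid = 15·$325.00 + $316.23 = $5,191.23.
Total interest = total paid − principal = $5,191.23 − $4,380.34 = $810.89.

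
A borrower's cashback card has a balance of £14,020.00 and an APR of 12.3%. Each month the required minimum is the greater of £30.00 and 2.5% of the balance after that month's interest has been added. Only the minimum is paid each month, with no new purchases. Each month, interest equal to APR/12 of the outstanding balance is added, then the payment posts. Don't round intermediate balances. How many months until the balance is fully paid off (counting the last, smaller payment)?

Monthly rate r = 12.3%/12 = 1.025% = 0.01025.
While 2.5% of the post-interest balance exceeds £30.00, each month B ← (B·(1+r))·(1 − 0.025), i.e. B shrinks by the factor (1+r)·0.975 = 0.98499.
This holds for months 1–164. Entering month 165 the balance is £1,174.46; 2.5% of the post-interest balance is now below £30.00, so the flat £30.00 minimum applies from here.
From month 165 a fixed £30.00 at rate r clears £1,174.46 in 51 more payments. Total: 164 + 51 = 215 months.

215 months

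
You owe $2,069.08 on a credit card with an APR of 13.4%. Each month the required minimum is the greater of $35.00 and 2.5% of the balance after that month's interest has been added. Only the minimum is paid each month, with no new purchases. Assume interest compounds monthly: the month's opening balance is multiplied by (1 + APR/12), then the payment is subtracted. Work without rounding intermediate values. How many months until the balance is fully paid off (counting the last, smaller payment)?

81 months

Monthly rate r = 13.4%/12 = 1.11667% = 0.0111667.
While 2.5% of the post-interest balance exceeds $35.00, each month B ← (B·(1+r))·(1 − 0.025), i.e. B shrinks by the factor (1+r)·0.975 = 0.98589.
This holds for months 1–29. Entering month 30 the balance is $1,370.16; 2.5% of the post-interest balance is now below $35.00, so the flat $35.00 minimum applies from here.
From month 30 a fixed $35.00 at rate r clears $1,370.16 in 52 more payments. Total: 29 + 52 = 81 months.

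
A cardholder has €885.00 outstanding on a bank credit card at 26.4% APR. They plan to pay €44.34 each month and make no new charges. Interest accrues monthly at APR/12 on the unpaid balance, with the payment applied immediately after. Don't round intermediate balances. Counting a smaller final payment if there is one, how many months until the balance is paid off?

27 months

Monthly rate r = 26.4%/12 = 2.2% = 0.022.
Recurrence: B ← B·(1+r) − €44.34.
Month 1: interest €19.47; balance after payment €860.13.
Month 2: interest €18.92; balance after payment €834.71.
Closed form: n = −ln(1 − rB₀/P)/ln(1+r) = −ln(0.56089)/ln(1.022) ≈ 26.571, so the balance reaches zero during payment 27.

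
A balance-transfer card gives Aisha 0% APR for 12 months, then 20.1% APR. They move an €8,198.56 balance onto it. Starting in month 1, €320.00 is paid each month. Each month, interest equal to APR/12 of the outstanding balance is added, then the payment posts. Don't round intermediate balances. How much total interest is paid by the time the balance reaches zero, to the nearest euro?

Promo months 1–12 at r₀ = 0%/12 = 0; months 13+ at r₁ = 20.1%/12 = 0.01675.
After month 12 (no interest yet): B = €8,198.56 − 12·€320.00 = €4,358.56.
Then at r₁ with €320.00/mo: n₂ = −ln(1 − r₁·B/P)/ln(1+r₁) ≈ 15.59 → 16 more payments.
Total paid = 27·€320.00 + €189.19 = €8,829.19; interest = €8,829.19 − €8,198.56 = €630.63.

€631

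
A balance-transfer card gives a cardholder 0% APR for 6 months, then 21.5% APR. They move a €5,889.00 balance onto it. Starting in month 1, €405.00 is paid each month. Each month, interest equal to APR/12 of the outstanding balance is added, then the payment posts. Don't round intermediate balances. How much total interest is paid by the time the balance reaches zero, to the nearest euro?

€330

Promo months 1–6 at r₀ = 0%/12 = 0; months 7+ at r₁ = 21.5%/12 = 0.0179167.
After month 6 (no interest yet): B = €5,889.00 − 6·€405.00 = €3,459.00.
Then at r₁ with €405.00/mo: n₂ = −ln(1 − r₁·B/P)/ln(1+r₁) ≈ 9.35 → 10 more payments.
Total paid = 15·€405.00 + €143.54 = €6,218.54; interest = €6,218.54 − €5,889.00 = €329.54.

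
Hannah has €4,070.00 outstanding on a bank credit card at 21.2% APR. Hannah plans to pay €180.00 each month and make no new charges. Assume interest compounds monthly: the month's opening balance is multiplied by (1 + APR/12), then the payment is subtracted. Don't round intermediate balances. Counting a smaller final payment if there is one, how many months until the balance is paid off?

30 months

Monthly rate r = 21.2%/12 = 1.76667% = 0.0176667.
Recurrence: B ← B·(1+r) − €180.00.
Month 1: interest €71.90; balance after payment €3,961.90.
Month 2: interest €69.99; balance after payment €3,851.90.
Closed form: n = −ln(1 − rB₀/P)/ln(1+r) = −ln(0.60054)/ln(1.01767) ≈ 29.118, so the balance reaches zero during payment 30.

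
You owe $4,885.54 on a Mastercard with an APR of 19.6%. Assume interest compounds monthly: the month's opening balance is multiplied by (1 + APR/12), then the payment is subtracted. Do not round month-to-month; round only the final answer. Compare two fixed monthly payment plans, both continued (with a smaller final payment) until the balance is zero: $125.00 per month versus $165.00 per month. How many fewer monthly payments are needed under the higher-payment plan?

22 fewer payments

Monthly rate r = 19.6%/12 = 1.63333% = 0.0163333.
At $125.00/mo: n = ⌈−ln(1 − rB₀/P)/ln(1+r)⌉ = 63 payments (last $97.91); total interest = total paid − $4,885.54 = $2,962.37.
At $165.00/mo: 41 payments (last $131.14); total interest $1,845.60.
Payments saved = 63 − 41 = 22.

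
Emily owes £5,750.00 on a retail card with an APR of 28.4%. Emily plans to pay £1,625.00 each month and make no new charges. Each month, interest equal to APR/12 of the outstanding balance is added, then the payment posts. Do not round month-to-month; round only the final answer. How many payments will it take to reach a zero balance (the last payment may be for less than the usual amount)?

4 payments

Monthly rate r = 28.4%/12 = 2.36667% = 0.0236667.
Recurrence: B ← B·(1+r) − £1,625.00.
Month 1: interest £136.08; balance after payment £4,261.08.
Month 2: interest £100.85; balance after payment £2,736.93.
Month 3: interest £64.77; balance after payment £1,176.70.
Month 4: interest £27.85; balance after payment £0.00.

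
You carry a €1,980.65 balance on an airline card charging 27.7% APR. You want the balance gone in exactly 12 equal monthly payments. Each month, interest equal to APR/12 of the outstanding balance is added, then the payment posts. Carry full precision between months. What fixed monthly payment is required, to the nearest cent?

Monthly rate r = 27.7%/12 = 2.30833% = 0.0230833.
Level-payment amortization: P = B₀·r / (1 − (1+r)^(−n)) = 1980.65·0.0230833 / (1 − 1.02308^(−12)).
Denominator 1 − (1+r)^(−12) = 0.239554871.
P = 45.72 / 0.239554871 ≈ 190.85.

€190.85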